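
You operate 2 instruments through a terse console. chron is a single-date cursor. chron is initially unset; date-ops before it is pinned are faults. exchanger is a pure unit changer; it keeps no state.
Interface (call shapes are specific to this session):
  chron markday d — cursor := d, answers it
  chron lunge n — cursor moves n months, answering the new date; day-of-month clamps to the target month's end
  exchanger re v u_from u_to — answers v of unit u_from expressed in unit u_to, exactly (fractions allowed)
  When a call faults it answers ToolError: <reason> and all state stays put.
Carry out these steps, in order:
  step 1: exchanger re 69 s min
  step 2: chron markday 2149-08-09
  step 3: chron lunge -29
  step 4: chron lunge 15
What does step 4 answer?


// exchanger re(v: 69, u_from: s, u_to: min) => 23/20
// chron markday(d: 2149-08-09) => 2149-08-09
// chron lunge(n: -29) => 2147-03-09
// chron lunge(n: 15) => 2148-06-09

Answer: 2148-06-09


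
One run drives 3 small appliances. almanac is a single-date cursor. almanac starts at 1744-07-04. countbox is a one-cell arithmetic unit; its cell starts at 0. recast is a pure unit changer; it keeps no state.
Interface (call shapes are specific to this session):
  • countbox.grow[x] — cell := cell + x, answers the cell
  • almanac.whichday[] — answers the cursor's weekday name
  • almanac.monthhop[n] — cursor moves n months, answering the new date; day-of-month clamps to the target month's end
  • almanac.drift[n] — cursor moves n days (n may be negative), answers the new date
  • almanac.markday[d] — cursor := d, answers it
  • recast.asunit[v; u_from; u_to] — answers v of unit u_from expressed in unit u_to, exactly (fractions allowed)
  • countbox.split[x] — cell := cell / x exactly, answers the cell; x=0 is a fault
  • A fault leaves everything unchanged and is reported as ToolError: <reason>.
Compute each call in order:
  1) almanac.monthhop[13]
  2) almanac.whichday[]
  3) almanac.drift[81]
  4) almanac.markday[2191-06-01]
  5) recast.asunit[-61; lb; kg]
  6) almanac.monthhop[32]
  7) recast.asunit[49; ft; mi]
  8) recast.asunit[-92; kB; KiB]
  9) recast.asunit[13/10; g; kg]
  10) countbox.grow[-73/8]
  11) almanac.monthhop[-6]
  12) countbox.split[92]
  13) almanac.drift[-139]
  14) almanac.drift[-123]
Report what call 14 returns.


Answer: 2192-11-12

Derivation:
% 1. almanac.monthhop(n→13) == 1745-08-04
% 2. almanac.whichday() == Wednesday
% 3. almanac.drift(n→81) == 1745-10-24
% 4. almanac.markday(d→2191-06-01) == 2191-06-01
% 5. recast.asunit(v→-61, u_from→lb, u_to→kg) == -2766913457/100000000
% 6. almanac.monthhop(n→32) == 2194-02-01
% 7. recast.asunit(v→49, u_from→ft, u_to→mi) == 49/5280
% 8. recast.asunit(v→-92, u_from→kB, u_to→KiB) == -2875/32
% 9. recast.asunit(v→13/10, u_from→g, u_to→kg) == 13/10000
% 10. countbox.grow(x→-73/8) == -73/8
% 11. almanac.monthhop(n→-6) == 2193-08-01
% 12. countbox.split(x→92) == -73/736
% 13. almanac.drift(n→-139) == 2193-03-15
% 14. almanac.drift(n→-123) == 2192-11-12


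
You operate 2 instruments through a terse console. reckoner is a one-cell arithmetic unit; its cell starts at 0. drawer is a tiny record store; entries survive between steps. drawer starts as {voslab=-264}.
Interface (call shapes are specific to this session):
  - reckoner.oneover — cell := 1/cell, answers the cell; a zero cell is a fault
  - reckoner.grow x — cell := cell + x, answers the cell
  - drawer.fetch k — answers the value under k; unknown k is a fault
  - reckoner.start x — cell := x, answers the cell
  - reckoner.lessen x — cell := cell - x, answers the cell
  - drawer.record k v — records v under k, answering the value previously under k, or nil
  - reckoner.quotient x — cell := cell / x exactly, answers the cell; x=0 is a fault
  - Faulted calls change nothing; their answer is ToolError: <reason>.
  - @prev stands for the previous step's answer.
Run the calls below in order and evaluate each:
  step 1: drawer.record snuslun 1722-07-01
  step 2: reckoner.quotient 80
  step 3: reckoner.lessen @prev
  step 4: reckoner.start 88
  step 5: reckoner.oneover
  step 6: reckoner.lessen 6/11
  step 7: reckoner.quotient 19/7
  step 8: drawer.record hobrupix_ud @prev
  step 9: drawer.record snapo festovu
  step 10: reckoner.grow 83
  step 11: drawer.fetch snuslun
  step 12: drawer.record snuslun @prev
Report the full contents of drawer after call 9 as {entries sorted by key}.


Answer: {hobrupix_ud=-329/1672, snapo=festovu, snuslun=1722-07-01, voslab=-264}

Derivation:
>> record(k='snuslun', v='1722-07-01')
<< nil
>> quotient(x='80')
<< 0
>> lessen(x='@prev')
<< 0
>> start(x='88')
<< 88
>> oneover()
<< 1/88
>> lessen(x='6/11')
<< -47/88
>> quotient(x='19/7')
<< -329/1672
>> record(k='hobrupix_ud', v='@prev')
<< nil
>> record(k='snapo', v='festovu')
<< nil
>> grow(x='83')
<< 138447/1672
>> fetch(k='snuslun')
<< 1722-07-01
>> record(k='snuslun', v='@prev')
<< 1722-07-01


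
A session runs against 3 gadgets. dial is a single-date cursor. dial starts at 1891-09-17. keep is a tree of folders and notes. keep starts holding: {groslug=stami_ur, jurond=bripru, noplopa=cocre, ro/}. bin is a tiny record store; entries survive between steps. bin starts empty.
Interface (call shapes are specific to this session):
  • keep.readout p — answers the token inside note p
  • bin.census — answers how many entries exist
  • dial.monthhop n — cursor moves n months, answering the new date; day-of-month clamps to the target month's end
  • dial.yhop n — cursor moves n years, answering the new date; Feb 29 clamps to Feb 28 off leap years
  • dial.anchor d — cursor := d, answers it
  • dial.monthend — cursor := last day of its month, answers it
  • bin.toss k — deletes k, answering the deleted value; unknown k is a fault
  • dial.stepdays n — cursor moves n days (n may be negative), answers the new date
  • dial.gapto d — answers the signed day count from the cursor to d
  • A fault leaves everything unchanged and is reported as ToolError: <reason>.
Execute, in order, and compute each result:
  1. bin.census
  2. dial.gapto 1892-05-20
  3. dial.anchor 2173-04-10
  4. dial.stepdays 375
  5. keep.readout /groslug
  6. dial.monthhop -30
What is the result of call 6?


Answer: 2171-10-20

Derivation:
Act: census[]
Obs: 0
Act: gapto[d: 1892-05-20]
Obs: 246
Act: anchor[d: 2173-04-10]
Obs: 2173-04-10
Act: stepdays[n: 375]
Obs: 2174-04-20
Act: readout[p: /groslug]
Obs: stami_ur
Act: monthhop[n: -30]
Obs: 2171-10-20


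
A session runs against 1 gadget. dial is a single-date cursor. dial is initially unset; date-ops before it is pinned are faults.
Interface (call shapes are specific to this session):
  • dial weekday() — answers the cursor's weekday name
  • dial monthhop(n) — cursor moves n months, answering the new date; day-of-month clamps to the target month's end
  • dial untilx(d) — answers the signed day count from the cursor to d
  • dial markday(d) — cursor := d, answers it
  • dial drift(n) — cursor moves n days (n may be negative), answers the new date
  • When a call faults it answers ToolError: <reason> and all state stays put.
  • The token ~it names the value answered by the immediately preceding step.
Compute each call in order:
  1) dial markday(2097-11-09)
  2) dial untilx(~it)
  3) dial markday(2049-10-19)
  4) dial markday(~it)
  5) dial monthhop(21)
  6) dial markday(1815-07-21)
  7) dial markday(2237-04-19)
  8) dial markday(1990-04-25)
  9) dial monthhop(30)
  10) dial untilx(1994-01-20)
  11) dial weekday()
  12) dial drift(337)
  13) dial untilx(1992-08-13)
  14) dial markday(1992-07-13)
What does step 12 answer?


Answer: 1993-09-27

Derivation:
$ dial markday 2097-11-09
  2097-11-09
$ dial untilx ~it
  0
$ dial markday 2049-10-19
  2049-10-19
$ dial markday ~it
  2049-10-19
$ dial monthhop 21
  2051-07-19
$ dial markday 1815-07-21
  1815-07-21
$ dial markday 2237-04-19
  2237-04-19
$ dial markday 1990-04-25
  1990-04-25
$ dial monthhop 30
  1992-10-25
$ dial untilx 1994-01-20
  452
$ dial weekday
  Sunday
$ dial drift 337
  1993-09-27
$ dial untilx 1992-08-13
  -410
$ dial markday 1992-07-13
  1992-07-13


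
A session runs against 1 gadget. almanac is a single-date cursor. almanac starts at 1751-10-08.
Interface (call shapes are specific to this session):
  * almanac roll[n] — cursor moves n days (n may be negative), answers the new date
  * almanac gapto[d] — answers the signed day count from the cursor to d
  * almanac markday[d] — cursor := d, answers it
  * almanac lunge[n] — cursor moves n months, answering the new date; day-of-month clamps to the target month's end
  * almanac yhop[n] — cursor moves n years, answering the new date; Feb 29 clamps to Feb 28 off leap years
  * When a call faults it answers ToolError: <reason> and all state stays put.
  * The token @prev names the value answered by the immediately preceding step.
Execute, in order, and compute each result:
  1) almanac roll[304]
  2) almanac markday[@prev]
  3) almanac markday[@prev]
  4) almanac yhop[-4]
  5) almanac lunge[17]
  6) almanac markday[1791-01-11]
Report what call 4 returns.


Answer: 1748-08-07

Derivation:
>> almanac roll(n→304)
<< 1752-08-07
>> almanac markday(d→@prev)
<< 1752-08-07
>> almanac markday(d→@prev)
<< 1752-08-07
>> almanac yhop(n→-4)
<< 1748-08-07
>> almanac lunge(n→17)
<< 1750-01-07
>> almanac markday(d→1791-01-11)
<< 1791-01-11


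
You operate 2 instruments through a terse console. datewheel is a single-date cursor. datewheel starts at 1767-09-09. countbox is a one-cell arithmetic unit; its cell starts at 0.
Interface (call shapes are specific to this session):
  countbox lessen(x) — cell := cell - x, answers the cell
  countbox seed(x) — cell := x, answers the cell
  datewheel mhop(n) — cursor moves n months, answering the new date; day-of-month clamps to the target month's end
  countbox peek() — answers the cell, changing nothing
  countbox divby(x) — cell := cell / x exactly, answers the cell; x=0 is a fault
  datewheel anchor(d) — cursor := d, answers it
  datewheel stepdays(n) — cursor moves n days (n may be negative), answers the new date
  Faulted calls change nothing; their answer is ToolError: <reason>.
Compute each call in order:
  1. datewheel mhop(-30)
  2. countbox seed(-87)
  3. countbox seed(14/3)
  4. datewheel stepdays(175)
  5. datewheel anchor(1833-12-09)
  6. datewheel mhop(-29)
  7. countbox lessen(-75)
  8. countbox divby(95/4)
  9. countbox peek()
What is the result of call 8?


Invoking datewheel mhop passing n→-30, giving 1765-03-09.
I use countbox seed passing x→-87, — result: -87.
Using countbox seed passing x→14/3, and observe 14/3.
Invoking datewheel stepdays passing n→175, — result: 1765-08-31.
Using datewheel anchor passing d→1833-12-09, and get 1833-12-09.
Using datewheel mhop passing n→-29, and see 1831-07-09.
I run countbox lessen passing x→-75, which returns 239/3.
I use countbox divby passing x→95/4, which returns 956/285.
I invoke countbox peek, → 956/285.

Answer: 956/285


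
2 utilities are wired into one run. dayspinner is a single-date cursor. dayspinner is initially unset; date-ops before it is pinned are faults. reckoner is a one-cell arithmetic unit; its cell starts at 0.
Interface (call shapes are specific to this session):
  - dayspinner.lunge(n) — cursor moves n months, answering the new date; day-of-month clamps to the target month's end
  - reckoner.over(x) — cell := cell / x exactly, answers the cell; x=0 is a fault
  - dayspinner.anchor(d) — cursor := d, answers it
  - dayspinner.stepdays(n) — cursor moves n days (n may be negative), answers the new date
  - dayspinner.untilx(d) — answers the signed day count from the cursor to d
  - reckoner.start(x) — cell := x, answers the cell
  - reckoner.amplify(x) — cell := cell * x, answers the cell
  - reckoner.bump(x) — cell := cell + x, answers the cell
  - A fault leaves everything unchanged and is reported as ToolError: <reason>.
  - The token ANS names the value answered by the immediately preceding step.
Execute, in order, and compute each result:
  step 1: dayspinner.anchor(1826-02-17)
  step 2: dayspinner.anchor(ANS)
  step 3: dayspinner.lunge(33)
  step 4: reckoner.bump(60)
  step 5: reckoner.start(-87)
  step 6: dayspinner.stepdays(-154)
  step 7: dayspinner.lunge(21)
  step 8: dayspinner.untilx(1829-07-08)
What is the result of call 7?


==> dayspinner.anchor(d→1826-02-17)
<== 1826-02-17
==> dayspinner.anchor(d→ANS)
<== 1826-02-17
==> dayspinner.lunge(n→33)
<== 1828-11-17
==> reckoner.bump(x→60)
<== 60
==> reckoner.start(x→-87)
<== -87
==> dayspinner.stepdays(n→-154)
<== 1828-06-16
==> dayspinner.lunge(n→21)
<== 1830-03-16
==> dayspinner.untilx(d→1829-07-08)
<== -251

Answer: 1830-03-16


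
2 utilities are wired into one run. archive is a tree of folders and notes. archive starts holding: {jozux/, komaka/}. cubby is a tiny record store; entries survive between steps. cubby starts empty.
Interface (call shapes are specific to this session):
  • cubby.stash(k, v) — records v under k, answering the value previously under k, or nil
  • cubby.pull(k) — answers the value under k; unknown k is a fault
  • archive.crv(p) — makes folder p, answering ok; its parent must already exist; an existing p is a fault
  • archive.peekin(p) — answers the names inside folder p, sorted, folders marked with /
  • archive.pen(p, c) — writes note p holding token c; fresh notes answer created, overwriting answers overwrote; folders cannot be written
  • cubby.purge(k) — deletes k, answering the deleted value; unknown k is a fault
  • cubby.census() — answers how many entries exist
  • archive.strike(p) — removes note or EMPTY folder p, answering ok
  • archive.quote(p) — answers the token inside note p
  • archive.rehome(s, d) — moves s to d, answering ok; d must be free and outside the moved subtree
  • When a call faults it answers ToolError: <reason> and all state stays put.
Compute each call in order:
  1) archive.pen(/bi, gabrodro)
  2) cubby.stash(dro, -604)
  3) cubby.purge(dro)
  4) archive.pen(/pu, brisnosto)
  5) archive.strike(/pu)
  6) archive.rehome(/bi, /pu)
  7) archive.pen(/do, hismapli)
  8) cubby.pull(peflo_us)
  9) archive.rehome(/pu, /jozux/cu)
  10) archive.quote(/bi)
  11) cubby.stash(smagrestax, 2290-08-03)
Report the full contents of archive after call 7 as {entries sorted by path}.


I invoke archive.pen using /bi, gabrodro, → created.
I use cubby.stash using dro, -604, giving nil.
Calling cubby.purge using dro, → -604.
Next I call archive.pen using /pu, brisnosto, → created.
I run archive.strike using /pu, and see ok.
Now I run archive.rehome using /bi, /pu: ok.
I try archive.pen using /do, hismapli, and get created.
Now I run cubby.pull using peflo_us, yielding ToolError: no such key peflo_us.
Now I run archive.rehome using /pu, /jozux/cu, and get ok.
Invoking archive.quote using /bi, and see ToolError: not found.
I invoke cubby.stash using smagrestax, 2290-08-03, giving nil.

Answer: {do=hismapli, jozux/, komaka/, pu=gabrodro}


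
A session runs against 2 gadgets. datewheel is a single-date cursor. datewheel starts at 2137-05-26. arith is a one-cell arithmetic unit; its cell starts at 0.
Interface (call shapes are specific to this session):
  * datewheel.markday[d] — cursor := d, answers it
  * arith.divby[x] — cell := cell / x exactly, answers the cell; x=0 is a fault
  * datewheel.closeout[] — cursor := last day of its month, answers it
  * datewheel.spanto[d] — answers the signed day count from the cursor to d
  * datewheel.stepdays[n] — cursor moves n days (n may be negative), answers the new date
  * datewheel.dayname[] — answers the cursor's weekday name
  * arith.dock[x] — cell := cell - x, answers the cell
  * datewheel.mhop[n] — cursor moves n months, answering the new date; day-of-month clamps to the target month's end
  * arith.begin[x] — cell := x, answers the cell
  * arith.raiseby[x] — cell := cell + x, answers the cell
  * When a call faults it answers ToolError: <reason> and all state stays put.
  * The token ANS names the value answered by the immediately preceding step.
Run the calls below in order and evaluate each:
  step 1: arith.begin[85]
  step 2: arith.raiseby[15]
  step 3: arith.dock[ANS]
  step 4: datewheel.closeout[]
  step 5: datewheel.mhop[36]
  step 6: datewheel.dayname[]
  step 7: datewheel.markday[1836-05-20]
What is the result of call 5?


·→ arith.begin(x='85')
·← 85
·→ arith.raiseby(x='15')
·← 100
·→ arith.dock(x='ANS')
·← 0
·→ datewheel.closeout()
·← 2137-05-31
·→ datewheel.mhop(n='36')
·← 2140-05-31
·→ datewheel.dayname()
·← Tuesday
·→ datewheel.markday(d='1836-05-20')
·← 1836-05-20

Answer: 2140-05-31


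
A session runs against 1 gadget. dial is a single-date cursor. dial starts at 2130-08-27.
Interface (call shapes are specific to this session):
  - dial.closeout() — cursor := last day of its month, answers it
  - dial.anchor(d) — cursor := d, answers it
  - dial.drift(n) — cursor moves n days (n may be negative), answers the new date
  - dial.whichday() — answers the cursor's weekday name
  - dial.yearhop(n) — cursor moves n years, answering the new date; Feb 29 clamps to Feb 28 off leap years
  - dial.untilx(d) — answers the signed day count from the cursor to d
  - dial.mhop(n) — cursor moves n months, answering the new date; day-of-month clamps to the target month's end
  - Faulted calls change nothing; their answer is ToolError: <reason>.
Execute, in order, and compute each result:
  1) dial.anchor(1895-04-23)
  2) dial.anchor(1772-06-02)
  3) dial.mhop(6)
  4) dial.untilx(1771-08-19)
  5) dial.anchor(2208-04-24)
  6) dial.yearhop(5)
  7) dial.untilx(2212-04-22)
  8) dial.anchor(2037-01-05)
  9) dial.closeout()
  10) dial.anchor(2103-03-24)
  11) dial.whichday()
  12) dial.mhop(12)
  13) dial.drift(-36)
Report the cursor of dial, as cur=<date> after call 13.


>> dial.anchor(d='1895-04-23')
<< 1895-04-23
>> dial.anchor(d='1772-06-02')
<< 1772-06-02
>> dial.mhop(n='6')
<< 1772-12-02
>> dial.untilx(d='1771-08-19')
<< -471
>> dial.anchor(d='2208-04-24')
<< 2208-04-24
>> dial.yearhop(n='5')
<< 2213-04-24
>> dial.untilx(d='2212-04-22')
<< -367
>> dial.anchor(d='2037-01-05')
<< 2037-01-05
>> dial.closeout()
<< 2037-01-31
>> dial.anchor(d='2103-03-24')
<< 2103-03-24
>> dial.whichday()
<< Saturday
>> dial.mhop(n='12')
<< 2104-03-24
>> dial.drift(n='-36')
<< 2104-02-17

Answer: cur=2104-02-17


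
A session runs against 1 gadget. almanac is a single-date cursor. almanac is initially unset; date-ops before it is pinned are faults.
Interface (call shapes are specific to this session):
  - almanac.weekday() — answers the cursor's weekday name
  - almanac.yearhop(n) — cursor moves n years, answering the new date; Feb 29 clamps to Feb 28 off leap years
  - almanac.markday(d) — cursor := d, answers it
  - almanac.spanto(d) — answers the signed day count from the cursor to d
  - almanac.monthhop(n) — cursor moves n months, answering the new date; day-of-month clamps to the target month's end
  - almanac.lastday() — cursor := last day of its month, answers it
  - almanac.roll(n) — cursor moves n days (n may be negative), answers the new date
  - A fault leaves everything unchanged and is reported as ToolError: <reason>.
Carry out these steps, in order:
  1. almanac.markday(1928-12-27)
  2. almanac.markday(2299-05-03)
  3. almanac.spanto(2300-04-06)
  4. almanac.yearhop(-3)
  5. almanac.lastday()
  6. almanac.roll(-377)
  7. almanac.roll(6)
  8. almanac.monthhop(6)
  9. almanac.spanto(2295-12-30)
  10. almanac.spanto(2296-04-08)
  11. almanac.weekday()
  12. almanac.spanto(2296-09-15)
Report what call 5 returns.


Answer: 2296-05-31

Derivation:
-> almanac.markday(d→1928-12-27)
<- 1928-12-27
-> almanac.markday(d→2299-05-03)
<- 2299-05-03
-> almanac.spanto(d→2300-04-06)
<- 338
-> almanac.yearhop(n→-3)
<- 2296-05-03
-> almanac.lastday()
<- 2296-05-31
-> almanac.roll(n→-377)
<- 2295-05-20
-> almanac.roll(n→6)
<- 2295-05-26
-> almanac.monthhop(n→6)
<- 2295-11-26
-> almanac.spanto(d→2295-12-30)
<- 34
-> almanac.spanto(d→2296-04-08)
<- 134
-> almanac.weekday()
<- Tuesday
-> almanac.spanto(d→2296-09-15)
<- 294


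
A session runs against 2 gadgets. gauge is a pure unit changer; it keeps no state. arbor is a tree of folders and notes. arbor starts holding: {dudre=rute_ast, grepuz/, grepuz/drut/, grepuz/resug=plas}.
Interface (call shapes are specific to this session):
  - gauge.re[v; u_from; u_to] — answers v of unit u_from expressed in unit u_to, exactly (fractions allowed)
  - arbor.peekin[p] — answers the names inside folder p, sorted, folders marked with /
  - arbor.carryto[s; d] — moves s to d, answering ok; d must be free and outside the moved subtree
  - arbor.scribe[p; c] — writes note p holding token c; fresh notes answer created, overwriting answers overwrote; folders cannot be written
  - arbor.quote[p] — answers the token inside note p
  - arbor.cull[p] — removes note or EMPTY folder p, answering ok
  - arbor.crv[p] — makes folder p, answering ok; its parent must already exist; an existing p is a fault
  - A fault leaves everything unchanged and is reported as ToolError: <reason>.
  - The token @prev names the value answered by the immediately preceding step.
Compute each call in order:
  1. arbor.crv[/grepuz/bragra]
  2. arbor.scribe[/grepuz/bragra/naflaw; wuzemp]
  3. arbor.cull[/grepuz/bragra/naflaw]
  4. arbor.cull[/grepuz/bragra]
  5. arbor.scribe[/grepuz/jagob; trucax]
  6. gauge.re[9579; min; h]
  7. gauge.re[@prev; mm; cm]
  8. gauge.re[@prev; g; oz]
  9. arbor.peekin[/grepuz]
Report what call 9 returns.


>>> arbor.crv p→/grepuz/bragra
[out] ok
>>> arbor.scribe p→/grepuz/bragra/naflaw c→wuzemp
[out] created
>>> arbor.cull p→/grepuz/bragra/naflaw
[out] ok
>>> arbor.cull p→/grepuz/bragra
[out] ok
>>> arbor.scribe p→/grepuz/jagob c→trucax
[out] created
>>> gauge.re v→9579 u_from→min u_to→h
[out] 3193/20
>>> gauge.re v→@prev u_from→mm u_to→cm
[out] 3193/200
>>> gauge.re v→@prev u_from→g u_to→oz
[out] 25544000/45359237
>>> arbor.peekin p→/grepuz
[out] [drut/, jagob, resug]

Answer: [drut/, jagob, resug]


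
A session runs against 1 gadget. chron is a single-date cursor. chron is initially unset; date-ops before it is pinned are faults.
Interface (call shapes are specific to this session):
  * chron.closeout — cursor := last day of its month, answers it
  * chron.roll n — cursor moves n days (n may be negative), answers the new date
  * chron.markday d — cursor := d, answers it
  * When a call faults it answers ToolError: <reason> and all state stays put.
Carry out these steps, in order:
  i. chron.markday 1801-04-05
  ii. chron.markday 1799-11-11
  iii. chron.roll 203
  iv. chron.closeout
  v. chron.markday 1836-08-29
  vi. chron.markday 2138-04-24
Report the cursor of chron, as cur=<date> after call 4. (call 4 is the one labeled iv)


Answer: cur=1800-06-30

Derivation:
~$ chron.markday d='1801-04-05'
  1801-04-05
~$ chron.markday d='1799-11-11'
  1799-11-11
~$ chron.roll n='203'
  1800-06-02
~$ chron.closeout
  1800-06-30
~$ chron.markday d='1836-08-29'
  1836-08-29
~$ chron.markday d='2138-04-24'
  2138-04-24


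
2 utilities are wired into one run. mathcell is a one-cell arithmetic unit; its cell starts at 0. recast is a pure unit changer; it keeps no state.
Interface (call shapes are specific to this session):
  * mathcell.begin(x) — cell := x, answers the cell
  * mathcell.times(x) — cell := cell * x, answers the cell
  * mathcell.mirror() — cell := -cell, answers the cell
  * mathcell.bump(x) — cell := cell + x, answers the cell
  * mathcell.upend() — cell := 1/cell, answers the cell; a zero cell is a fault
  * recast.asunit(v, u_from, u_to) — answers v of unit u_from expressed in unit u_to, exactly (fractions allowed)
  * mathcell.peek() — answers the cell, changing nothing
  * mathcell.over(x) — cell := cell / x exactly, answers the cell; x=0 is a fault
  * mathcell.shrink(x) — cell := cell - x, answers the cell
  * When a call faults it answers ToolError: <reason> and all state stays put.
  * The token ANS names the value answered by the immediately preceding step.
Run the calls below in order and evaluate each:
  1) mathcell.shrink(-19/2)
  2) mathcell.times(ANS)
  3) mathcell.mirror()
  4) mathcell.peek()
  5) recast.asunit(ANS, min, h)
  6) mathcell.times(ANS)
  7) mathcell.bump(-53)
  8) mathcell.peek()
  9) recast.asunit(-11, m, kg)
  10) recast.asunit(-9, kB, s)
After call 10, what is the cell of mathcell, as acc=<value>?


Answer: acc=79441/960

Derivation:
→ shrink(x='-19/2')
← 19/2
→ times(x='ANS')
← 361/4
→ mirror()
← -361/4
→ peek()
← -361/4
→ asunit(v='ANS', u_from='min', u_to='h')
← -361/240
→ times(x='ANS')
← 130321/960
→ bump(x='-53')
← 79441/960
→ peek()
← 79441/960
→ asunit(v='-11', u_from='m', u_to='kg')
← ToolError: incompatible units
→ asunit(v='-9', u_from='kB', u_to='s')
← ToolError: incompatible units


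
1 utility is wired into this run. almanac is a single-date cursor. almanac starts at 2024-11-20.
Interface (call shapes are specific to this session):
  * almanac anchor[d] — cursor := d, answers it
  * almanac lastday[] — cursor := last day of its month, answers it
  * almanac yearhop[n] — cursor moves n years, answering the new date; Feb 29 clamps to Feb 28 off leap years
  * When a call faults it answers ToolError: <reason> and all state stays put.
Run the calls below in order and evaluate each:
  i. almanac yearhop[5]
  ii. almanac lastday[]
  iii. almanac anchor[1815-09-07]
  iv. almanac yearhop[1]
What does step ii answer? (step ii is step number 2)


Act: almanac yearhop[n=5]
Obs: 2029-11-20
Act: almanac lastday[]
Obs: 2029-11-30
Act: almanac anchor[d=1815-09-07]
Obs: 1815-09-07
Act: almanac yearhop[n=1]
Obs: 1816-09-07

Answer: 2029-11-30


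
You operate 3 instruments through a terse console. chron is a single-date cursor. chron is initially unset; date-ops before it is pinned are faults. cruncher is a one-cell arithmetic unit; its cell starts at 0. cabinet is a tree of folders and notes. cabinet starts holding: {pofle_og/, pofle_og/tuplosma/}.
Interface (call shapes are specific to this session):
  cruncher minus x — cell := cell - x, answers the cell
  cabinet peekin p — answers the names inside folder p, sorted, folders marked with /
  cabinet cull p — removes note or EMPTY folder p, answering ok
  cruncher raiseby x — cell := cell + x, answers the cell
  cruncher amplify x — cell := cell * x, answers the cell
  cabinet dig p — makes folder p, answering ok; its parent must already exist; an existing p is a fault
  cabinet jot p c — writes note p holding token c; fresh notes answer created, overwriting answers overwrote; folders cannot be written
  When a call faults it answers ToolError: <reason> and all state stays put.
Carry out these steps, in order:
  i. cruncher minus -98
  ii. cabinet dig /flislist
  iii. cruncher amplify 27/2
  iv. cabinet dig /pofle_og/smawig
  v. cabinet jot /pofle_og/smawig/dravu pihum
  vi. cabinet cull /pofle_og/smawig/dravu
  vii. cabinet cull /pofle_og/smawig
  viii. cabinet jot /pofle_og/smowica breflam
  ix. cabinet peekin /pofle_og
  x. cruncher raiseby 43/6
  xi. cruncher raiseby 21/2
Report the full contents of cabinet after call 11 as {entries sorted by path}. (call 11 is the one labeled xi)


Answer: {flislist/, pofle_og/, pofle_og/smowica=breflam, pofle_og/tuplosma/}

Derivation:
Act: cruncher minus[-98]
Obs: 98
Act: cabinet dig[/flislist]
Obs: ok
Act: cruncher amplify[27/2]
Obs: 1323
Act: cabinet dig[/pofle_og/smawig]
Obs: ok
Act: cabinet jot[/pofle_og/smawig/dravu; pihum]
Obs: created
Act: cabinet cull[/pofle_og/smawig/dravu]
Obs: ok
Act: cabinet cull[/pofle_og/smawig]
Obs: ok
Act: cabinet jot[/pofle_og/smowica; breflam]
Obs: created
Act: cabinet peekin[/pofle_og]
Obs: [smowica, tuplosma/]
Act: cruncher raiseby[43/6]
Obs: 7981/6
Act: cruncher raiseby[21/2]
Obs: 4022/3


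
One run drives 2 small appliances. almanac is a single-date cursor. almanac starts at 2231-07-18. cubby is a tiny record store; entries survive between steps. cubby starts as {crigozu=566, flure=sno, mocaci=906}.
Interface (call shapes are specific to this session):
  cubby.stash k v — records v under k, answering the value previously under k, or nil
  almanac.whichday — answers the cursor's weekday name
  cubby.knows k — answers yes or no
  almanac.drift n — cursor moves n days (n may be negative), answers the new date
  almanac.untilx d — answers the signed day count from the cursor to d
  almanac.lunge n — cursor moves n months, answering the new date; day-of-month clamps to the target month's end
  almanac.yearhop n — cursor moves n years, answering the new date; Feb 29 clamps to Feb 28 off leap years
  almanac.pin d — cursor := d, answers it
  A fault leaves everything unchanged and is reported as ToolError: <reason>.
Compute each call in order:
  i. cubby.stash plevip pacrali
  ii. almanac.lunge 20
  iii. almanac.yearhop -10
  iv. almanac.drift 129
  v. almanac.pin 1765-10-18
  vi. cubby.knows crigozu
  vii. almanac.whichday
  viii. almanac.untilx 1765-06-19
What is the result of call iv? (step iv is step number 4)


Act: cubby.stash[k→plevip; v→pacrali]
Obs: nil
Act: almanac.lunge[n→20]
Obs: 2233-03-18
Act: almanac.yearhop[n→-10]
Obs: 2223-03-18
Act: almanac.drift[n→129]
Obs: 2223-07-25
Act: almanac.pin[d→1765-10-18]
Obs: 1765-10-18
Act: cubby.knows[k→crigozu]
Obs: yes
Act: almanac.whichday[]
Obs: Friday
Act: almanac.untilx[d→1765-06-19]
Obs: -121

Answer: 2223-07-25


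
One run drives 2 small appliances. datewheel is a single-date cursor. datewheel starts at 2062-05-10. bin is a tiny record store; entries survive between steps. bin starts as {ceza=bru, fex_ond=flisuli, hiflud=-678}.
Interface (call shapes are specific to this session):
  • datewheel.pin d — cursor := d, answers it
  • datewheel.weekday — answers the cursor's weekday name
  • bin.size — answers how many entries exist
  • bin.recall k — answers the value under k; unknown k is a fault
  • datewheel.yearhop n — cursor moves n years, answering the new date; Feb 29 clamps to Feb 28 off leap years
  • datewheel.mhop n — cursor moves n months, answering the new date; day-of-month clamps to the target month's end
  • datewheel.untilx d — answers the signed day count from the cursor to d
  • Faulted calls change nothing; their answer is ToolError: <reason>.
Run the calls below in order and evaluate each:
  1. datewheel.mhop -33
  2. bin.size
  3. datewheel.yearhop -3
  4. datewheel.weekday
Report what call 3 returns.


Answer: 2056-08-10

Derivation:
~$ datewheel.mhop n='-33'
:: 2059-08-10
~$ bin.size
:: 3
~$ datewheel.yearhop n='-3'
:: 2056-08-10
~$ datewheel.weekday
:: Thursday


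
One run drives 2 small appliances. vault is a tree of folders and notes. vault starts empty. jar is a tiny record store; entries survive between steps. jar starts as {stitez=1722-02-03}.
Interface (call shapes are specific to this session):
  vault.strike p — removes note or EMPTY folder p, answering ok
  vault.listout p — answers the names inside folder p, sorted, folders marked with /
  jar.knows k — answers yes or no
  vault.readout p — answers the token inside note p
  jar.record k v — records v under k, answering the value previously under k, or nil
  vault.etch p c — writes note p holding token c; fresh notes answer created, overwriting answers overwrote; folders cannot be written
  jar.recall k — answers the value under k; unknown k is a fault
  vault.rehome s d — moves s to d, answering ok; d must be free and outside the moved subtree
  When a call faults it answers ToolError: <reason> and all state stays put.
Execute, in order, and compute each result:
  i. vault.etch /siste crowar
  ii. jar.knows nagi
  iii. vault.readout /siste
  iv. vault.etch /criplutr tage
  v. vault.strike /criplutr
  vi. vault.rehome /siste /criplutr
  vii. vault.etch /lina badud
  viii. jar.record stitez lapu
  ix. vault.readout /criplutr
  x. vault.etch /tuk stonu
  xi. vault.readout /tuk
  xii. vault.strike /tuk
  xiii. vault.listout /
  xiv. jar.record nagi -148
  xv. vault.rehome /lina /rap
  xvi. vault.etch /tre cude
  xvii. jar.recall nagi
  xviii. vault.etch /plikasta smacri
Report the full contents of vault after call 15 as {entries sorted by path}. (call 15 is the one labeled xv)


-> etch(p=/siste, c=crowar)
<- created
-> knows(k=nagi)
<- no
-> readout(p=/siste)
<- crowar
-> etch(p=/criplutr, c=tage)
<- created
-> strike(p=/criplutr)
<- ok
-> rehome(s=/siste, d=/criplutr)
<- ok
-> etch(p=/lina, c=badud)
<- created
-> record(k=stitez, v=lapu)
<- 1722-02-03
-> readout(p=/criplutr)
<- crowar
-> etch(p=/tuk, c=stonu)
<- created
-> readout(p=/tuk)
<- stonu
-> strike(p=/tuk)
<- ok
-> listout(p=/)
<- [criplutr, lina]
-> record(k=nagi, v=-148)
<- nil
-> rehome(s=/lina, d=/rap)
<- ok
-> etch(p=/tre, c=cude)
<- created
-> recall(k=nagi)
<- -148
-> etch(p=/plikasta, c=smacri)
<- created

Answer: {criplutr=crowar, rap=badud}


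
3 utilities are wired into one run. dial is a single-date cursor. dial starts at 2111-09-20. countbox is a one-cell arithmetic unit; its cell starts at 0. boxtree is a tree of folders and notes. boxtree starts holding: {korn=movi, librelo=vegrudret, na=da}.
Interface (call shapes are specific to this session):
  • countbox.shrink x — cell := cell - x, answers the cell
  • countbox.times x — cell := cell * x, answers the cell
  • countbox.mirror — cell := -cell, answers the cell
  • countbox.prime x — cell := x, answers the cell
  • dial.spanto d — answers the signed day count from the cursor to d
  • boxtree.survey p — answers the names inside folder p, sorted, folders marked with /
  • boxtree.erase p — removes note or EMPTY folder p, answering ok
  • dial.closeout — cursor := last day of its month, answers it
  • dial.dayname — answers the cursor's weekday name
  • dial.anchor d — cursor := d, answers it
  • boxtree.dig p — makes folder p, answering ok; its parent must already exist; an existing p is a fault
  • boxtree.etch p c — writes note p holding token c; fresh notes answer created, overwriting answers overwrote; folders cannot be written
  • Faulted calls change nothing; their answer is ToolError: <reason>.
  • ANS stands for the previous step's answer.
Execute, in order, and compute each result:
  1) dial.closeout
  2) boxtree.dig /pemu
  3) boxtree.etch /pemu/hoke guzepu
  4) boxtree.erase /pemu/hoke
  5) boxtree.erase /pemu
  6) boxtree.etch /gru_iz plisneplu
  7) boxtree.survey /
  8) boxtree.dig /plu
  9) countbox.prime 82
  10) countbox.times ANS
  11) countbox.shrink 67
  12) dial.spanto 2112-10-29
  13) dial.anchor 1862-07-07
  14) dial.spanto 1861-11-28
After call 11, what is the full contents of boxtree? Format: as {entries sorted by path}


Answer: {gru_iz=plisneplu, korn=movi, librelo=vegrudret, na=da, plu/}

Derivation:
~$ dial.closeout
:: 2111-09-30
~$ boxtree.dig /pemu
:: ok
~$ boxtree.etch /pemu/hoke guzepu
:: created
~$ boxtree.erase /pemu/hoke
:: ok
~$ boxtree.erase /pemu
:: ok
~$ boxtree.etch /gru_iz plisneplu
:: created
~$ boxtree.survey /
:: [gru_iz, korn, librelo, na]
~$ boxtree.dig /plu
:: ok
~$ countbox.prime 82
:: 82
~$ countbox.times ANS
:: 6724
~$ countbox.shrink 67
:: 6657
~$ dial.spanto 2112-10-29
:: 395
~$ dial.anchor 1862-07-07
:: 1862-07-07
~$ dial.spanto 1861-11-28
:: -221


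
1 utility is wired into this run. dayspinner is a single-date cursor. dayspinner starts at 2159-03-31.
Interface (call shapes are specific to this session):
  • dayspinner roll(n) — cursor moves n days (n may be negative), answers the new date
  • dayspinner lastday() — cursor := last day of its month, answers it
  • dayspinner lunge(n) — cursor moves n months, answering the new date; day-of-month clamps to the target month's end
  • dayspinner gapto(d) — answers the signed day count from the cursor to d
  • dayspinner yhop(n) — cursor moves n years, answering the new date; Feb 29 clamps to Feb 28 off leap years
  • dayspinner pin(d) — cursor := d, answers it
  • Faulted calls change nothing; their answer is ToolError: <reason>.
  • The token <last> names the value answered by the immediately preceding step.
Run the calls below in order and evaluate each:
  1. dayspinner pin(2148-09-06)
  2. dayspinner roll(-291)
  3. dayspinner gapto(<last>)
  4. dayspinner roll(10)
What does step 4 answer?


// 1. dayspinner pin(d→2148-09-06) -> 2148-09-06
// 2. dayspinner roll(n→-291) -> 2147-11-20
// 3. dayspinner gapto(d→<last>) -> 0
// 4. dayspinner roll(n→10) -> 2147-11-30

Answer: 2147-11-30


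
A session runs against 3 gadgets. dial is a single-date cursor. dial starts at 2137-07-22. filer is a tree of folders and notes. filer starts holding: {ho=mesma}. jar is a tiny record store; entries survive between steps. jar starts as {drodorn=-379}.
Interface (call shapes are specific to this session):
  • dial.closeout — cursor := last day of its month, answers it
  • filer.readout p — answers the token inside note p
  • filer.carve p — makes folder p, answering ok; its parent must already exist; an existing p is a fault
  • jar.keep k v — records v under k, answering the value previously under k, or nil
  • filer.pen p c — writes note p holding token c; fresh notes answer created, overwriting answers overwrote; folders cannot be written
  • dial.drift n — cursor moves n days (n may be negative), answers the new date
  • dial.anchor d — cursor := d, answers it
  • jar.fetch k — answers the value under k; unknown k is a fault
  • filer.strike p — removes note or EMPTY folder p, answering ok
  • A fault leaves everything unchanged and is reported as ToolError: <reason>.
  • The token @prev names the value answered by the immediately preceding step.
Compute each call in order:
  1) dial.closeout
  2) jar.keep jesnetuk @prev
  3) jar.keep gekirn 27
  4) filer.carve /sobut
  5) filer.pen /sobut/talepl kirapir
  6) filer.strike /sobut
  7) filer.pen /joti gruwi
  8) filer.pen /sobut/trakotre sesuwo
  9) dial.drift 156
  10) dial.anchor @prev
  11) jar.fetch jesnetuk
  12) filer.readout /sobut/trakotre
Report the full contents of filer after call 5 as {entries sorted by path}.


Invoking closeout, → 2137-07-31.
I try keep with k=jesnetuk, v=@prev, → nil.
Next I call keep with k=gekirn, v=27: nil.
Calling carve with p=/sobut, and get ok.
I use pen with p=/sobut/talepl, c=kirapir, → created.
Next I call strike with p=/sobut, and see ToolError: not empty.
Invoking pen with p=/joti, c=gruwi, — result: created.
I invoke pen with p=/sobut/trakotre, c=sesuwo, giving created.
Using drift with n=156, and get 2138-01-03.
I run anchor with d=@prev, giving 2138-01-03.
Using fetch with k=jesnetuk, and observe 2137-07-31.
Invoking readout with p=/sobut/trakotre, and see sesuwo.

Answer: {ho=mesma, sobut/, sobut/talepl=kirapir}


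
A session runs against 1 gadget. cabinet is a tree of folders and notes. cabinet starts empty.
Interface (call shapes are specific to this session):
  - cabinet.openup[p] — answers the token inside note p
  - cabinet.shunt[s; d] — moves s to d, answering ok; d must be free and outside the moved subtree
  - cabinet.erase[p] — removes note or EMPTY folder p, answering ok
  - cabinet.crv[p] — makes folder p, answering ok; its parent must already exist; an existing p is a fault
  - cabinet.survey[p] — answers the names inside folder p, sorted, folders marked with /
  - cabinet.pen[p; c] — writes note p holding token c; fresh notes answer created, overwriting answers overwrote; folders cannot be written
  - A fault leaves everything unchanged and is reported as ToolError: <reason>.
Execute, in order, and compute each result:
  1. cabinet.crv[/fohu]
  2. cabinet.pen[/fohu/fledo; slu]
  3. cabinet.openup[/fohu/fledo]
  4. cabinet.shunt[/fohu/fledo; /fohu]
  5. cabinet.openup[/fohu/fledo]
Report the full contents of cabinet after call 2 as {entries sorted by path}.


Then cabinet.crv(/fohu), and observe ok.
Using cabinet.pen(/fohu/fledo, slu), yielding created.
Then cabinet.openup(/fohu/fledo): slu.
I call cabinet.shunt(/fohu/fledo, /fohu), — result: ToolError: exists.
I try cabinet.openup(/fohu/fledo), and see slu.

Answer: {fohu/, fohu/fledo=slu}
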